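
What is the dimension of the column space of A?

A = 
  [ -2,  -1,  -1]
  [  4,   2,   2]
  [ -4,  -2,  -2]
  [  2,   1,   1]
dim(Col(A)) = 1

Row reduce:
R2 → R2 + (2)·R1
R3 → R3 - (2)·R1
R4 → R4 + (1)·R1
REF = 
  [ -2,  -1,  -1]
  [  0,   0,   0]
  [  0,   0,   0]
  [  0,   0,   0]
Pivot columns: 1 → 1 pivot.
dim(Col(A)) = number of pivot columns = 1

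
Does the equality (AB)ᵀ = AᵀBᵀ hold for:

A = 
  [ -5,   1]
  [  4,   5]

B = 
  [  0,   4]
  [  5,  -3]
No

(AB)ᵀ = 
  [  5,  25]
  [-23,   1]

AᵀBᵀ = 
  [ 16, -37]
  [ 20, -10]

The two matrices differ, so (AB)ᵀ ≠ AᵀBᵀ in general. The correct identity is (AB)ᵀ = BᵀAᵀ.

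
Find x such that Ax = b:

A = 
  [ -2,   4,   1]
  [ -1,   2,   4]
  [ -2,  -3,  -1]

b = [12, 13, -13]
x = [1, 3, 2]

Row reduce the augmented matrix [A|b]:
R2 → R2 - (1/2)·R1
R3 → R3 - (1)·R1
Swap R2 ↔ R3
REF = 
  [ -2,   4,   1,  12]
  [  0,  -7,  -2, -25]
  [  0,   0, 7/2,   7]

Back-substitution:
x₃ = 7 / (7/2) = 2
x₂ = (-25 - (-2)(2)) / (-7) = 3
x₁ = (12 - (4)(3) - (1)(2)) / (-2) = 1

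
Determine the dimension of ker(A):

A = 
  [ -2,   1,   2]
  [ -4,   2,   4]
nullity(A) = 2

Row reduce:
R2 → R2 - (2)·R1
REF = 
  [ -2,   1,   2]
  [  0,   0,   0]
Pivot columns: 1 → 1 pivot.
rank(A) = 1, so nullity(A) = 3 - 1 = 2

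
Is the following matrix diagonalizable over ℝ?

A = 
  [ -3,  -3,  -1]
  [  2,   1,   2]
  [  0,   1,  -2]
No

Characteristic polynomial: det(λI - A) = λ³ + 4λ² + 5λ + 2
Testing integer divisors of the constant term: p(-1) = 0, so (λ + 1) is a factor:
p(λ) = (λ + 1)(λ² + 3λ + 2)
λ² + 3λ + 2 = (λ + 2)(λ + 1)
Eigenvalues: -1, -1, -2
λ=-2: alg. mult. = 1, geom. mult. = 3 - rank(A - (-2)I) = 3 - 2 = 1
λ=-1: alg. mult. = 2, geom. mult. = 3 - rank(A - (-1)I) = 3 - 2 = 1
Sum of geometric multiplicities = 2 < n = 3, so there aren't enough independent eigenvectors.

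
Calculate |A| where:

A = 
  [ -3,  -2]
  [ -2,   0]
For a 2×2 matrix, det = ad - bc = (-3)(0) - (-2)(-2) = -4

det(A) = -4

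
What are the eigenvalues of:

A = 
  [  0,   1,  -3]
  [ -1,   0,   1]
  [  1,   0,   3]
Characteristic polynomial: det(λI - A) = λ³ - 3λ² + 4λ - 4
Testing integer divisors of the constant term: p(2) = 0, so (λ - 2) is a factor:
p(λ) = (λ - 2)(λ² - λ + 2)
λ² - λ + 2 = 0  ⇒  λ = (1 ± √((-1)² - 4·(2)))/2 = (1 ± √(-7))/2
  = (1 + i√7)/2,  (1 - i√7)/2

λ = 2, (1 + i√7)/2, (1 - i√7)/2  (≈ 2, 0.5 + 1.323i, 0.5 - 1.323i)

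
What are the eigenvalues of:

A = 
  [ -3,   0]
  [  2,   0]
tr(A) = -3, det(A) = 0
Characteristic polynomial: λ² - tr(A)λ + det(A) = λ² + 3λ
λ² + 3λ = λ(λ + 3)

λ = 0, -3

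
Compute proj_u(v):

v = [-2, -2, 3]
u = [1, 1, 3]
proj_u(v) = [5/11, 5/11, 15/11]

v·u = (-2)(1) + (-2)(1) + (3)(3) = 5
u·u = (1)² + (1)² + (3)² = 11
proj_u(v) = (v·u / u·u) × u = (5/11) × u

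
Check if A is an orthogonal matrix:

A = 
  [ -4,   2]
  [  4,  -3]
No

AᵀA = 
  [ 32, -20]
  [-20,  13]
≠ I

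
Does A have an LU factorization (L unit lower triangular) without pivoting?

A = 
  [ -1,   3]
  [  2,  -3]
Yes.
A[1,1] = -1 ≠ 0, so Gaussian elimination proceeds without a row swap: multiplier ℓ₂₁ = (2)/(-1) = -2, and U[2,2] = -3 - (-2)(3) = 3.
L = 
  [  1,   0]
  [ -2,   1]
U = 
  [ -1,   3]
  [  0,   3]
Check row 2 of LU: [(-2)(-1), (-2)(3) + 3] = [2, -3] = row 2 of A ✓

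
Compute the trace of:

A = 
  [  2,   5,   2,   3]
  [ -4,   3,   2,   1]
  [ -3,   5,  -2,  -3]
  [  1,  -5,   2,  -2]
1

tr(A) = 2 + 3 + -2 + -2 = 1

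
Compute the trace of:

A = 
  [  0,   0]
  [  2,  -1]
-1

tr(A) = 0 + -1 = -1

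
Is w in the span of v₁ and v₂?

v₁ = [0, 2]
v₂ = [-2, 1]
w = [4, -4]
Yes

Form the augmented matrix and row-reduce:
[v₁|v₂|w] = 
  [  0,  -2,   4]
  [  2,   1,  -4]
Swap R1 ↔ R2
REF = 
  [  2,   1,  -4]
  [  0,  -2,   4]

No row of the form [0 0 | nonzero], so the system is consistent. Back-substitution gives c₁ = -1, c₂ = -2: w = (-1)·v₁ + (-2)·v₂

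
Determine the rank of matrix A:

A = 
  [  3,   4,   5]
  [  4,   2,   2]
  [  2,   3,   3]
rank(A) = 3

Row reduce:
R2 → R2 - (4/3)·R1
R3 → R3 - (2/3)·R1
R3 → R3 + (1/10)·R2
REF = 
  [    3,     4,     5]
  [    0, -10/3, -14/3]
  [    0,     0,  -4/5]
Pivot columns: 1, 2, 3 → 3 pivots.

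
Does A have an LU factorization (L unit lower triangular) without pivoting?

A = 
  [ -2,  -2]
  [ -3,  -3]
Yes.
A[1,1] = -2 ≠ 0, so Gaussian elimination proceeds without a row swap: multiplier ℓ₂₁ = (-3)/(-2) = 3/2, and U[2,2] = -3 - (3/2)(-2) = 0.
L = 
  [  1,   0]
  [3/2,   1]
U = 
  [ -2,  -2]
  [  0,   0]
Check row 2 of LU: [(3/2)(-2), (3/2)(-2) + 0] = [-3, -3] = row 2 of A ✓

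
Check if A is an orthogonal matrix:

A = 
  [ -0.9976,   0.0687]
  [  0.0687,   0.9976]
Yes

AᵀA = 
  [  0.9999,   0]
  [  0,   0.9999]
≈ I (equal to I up to the 4-dp rounding of the entries)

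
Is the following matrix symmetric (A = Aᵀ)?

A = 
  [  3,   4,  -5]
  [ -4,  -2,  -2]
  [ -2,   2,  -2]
No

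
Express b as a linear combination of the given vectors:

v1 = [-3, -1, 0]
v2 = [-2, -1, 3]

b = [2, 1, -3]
c1 = 0, c2 = -1

b = 0·v1 + -1·v2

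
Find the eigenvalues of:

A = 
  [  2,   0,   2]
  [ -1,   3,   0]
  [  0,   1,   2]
Characteristic polynomial: det(λI - A) = λ³ - 7λ² + 16λ - 10
Testing integer divisors of the constant term: p(1) = 0, so (λ - 1) is a factor:
p(λ) = (λ - 1)(λ² - 6λ + 10)
λ² - 6λ + 10 = 0  ⇒  λ = (6 ± √((-6)² - 4·(10)))/2 = (6 ± √(-4))/2
  = 3 + i,  3 - i

λ = 1, 3 + i, 3 - i  (≈ 1, 3 + 1i, 3 - 1i)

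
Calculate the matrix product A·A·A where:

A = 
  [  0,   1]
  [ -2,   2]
A^3 = 
  [ -4,   2]
  [ -4,   0]

A² = A·A:
A²[1,1] = (0)(0) + (1)(-2) = -2
A²[1,2] = (0)(1) + (1)(2) = 2
A²[2,1] = (-2)(0) + (2)(-2) = -4
A²[2,2] = (-2)(1) + (2)(2) = 2
A² = 
  [ -2,   2]
  [ -4,   2]

A^3 = A^2·A:
A^3[1,1] = (-2)(0) + (2)(-2) = -4
A^3[1,2] = (-2)(1) + (2)(2) = 2
A^3[2,1] = (-4)(0) + (2)(-2) = -4
A^3[2,2] = (-4)(1) + (2)(2) = 0
A^3 = 
  [ -4,   2]
  [ -4,   0]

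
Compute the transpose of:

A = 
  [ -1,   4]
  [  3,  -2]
Aᵀ = 
  [ -1,   3]
  [  4,  -2]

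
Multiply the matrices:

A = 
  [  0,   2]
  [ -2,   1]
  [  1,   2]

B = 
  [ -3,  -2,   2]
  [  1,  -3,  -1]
A is 3×2 and B is 2×3, so AB is 3×3. Each entry is (row of A)·(column of B):
AB[1,1] = (0)(-3) + (2)(1) = 2
AB[1,2] = (0)(-2) + (2)(-3) = -6
AB[1,3] = (0)(2) + (2)(-1) = -2
AB[2,1] = (-2)(-3) + (1)(1) = 7
AB[2,2] = (-2)(-2) + (1)(-3) = 1
AB[2,3] = (-2)(2) + (1)(-1) = -5
AB[3,1] = (1)(-3) + (2)(1) = -1
AB[3,2] = (1)(-2) + (2)(-3) = -8
AB[3,3] = (1)(2) + (2)(-1) = 0

AB = 
  [  2,  -6,  -2]
  [  7,   1,  -5]
  [ -1,  -8,   0]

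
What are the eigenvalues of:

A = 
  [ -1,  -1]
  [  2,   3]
λ = 1 + √2, 1 - √2  (≈ 2.414, -0.4142)

tr(A) = 2, det(A) = -1
Characteristic polynomial: λ² - tr(A)λ + det(A) = λ² - 2λ - 1
λ² - 2λ - 1 = 0  ⇒  λ = (2 ± √((-2)² - 4·(-1)))/2 = (2 ± √(8))/2
  = 1 + √2,  1 - √2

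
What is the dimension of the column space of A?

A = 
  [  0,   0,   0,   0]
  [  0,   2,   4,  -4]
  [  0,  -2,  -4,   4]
Row reduce:
Swap R1 ↔ R2
R3 → R3 + (1)·R1
REF = 
  [  0,   2,   4,  -4]
  [  0,   0,   0,   0]
  [  0,   0,   0,   0]
Pivot columns: 2 → 1 pivot.
dim(Col(A)) = number of pivot columns = 1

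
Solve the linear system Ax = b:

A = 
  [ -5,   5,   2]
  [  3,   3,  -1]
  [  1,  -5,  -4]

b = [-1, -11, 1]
x = [-1, -2, 2]

Row reduce the augmented matrix [A|b]:
R2 → R2 + (3/5)·R1
R3 → R3 + (1/5)·R1
R3 → R3 + (2/3)·R2
REF = 
  [     -5,       5,       2,      -1]
  [      0,       6,     1/5,   -58/5]
  [      0,       0,  -52/15, -104/15]

Back-substitution:
x₃ = (-104/15) / (-52/15) = 2
x₂ = (-58/5 - (1/5)(2)) / 6 = -2
x₁ = (-1 - (5)(-2) - (2)(2)) / (-5) = -1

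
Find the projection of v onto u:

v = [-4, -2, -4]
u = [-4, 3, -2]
proj_u(v) = [-72/29, 54/29, -36/29]

v·u = (-4)(-4) + (-2)(3) + (-4)(-2) = 18
u·u = (-4)² + (3)² + (-2)² = 29
proj_u(v) = (v·u / u·u) × u = (18/29) × u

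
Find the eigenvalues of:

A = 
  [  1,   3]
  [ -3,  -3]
λ = -1 + i√5, -1 - i√5  (≈ -1 + 2.236i, -1 - 2.236i)

tr(A) = -2, det(A) = 6
Characteristic polynomial: λ² - tr(A)λ + det(A) = λ² + 2λ + 6
λ² + 2λ + 6 = 0  ⇒  λ = (-2 ± √((2)² - 4·(6)))/2 = (-2 ± √(-20))/2
  = -1 + i√5,  -1 - i√5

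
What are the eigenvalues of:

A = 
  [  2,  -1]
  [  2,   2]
tr(A) = 4, det(A) = 6
Characteristic polynomial: λ² - tr(A)λ + det(A) = λ² - 4λ + 6
λ² - 4λ + 6 = 0  ⇒  λ = (4 ± √((-4)² - 4·(6)))/2 = (4 ± √(-8))/2
  = 2 + i√2,  2 - i√2

λ = 2 + i√2, 2 - i√2  (≈ 2 + 1.414i, 2 - 1.414i)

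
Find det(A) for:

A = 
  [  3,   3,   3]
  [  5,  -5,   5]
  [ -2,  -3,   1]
Cofactor expansion along row 1:
det(A) = (3)·((-5)(1) - (5)(-3)) - (3)·((5)(1) - (5)(-2)) + (3)·((5)(-3) - (-5)(-2))
  = (3)(10) - (3)(15) + (3)(-25)
  = -90

det(A) = -90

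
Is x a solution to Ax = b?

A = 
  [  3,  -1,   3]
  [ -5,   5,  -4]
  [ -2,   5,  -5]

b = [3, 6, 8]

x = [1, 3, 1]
Yes

Ax = [3, 6, 8] = b ✓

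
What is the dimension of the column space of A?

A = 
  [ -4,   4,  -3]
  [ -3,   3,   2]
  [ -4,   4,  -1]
Row reduce:
R2 → R2 - (3/4)·R1
R3 → R3 - (1)·R1
R3 → R3 - (8/17)·R2
REF = 
  [  -4,    4,   -3]
  [   0,    0, 17/4]
  [   0,    0,    0]
Pivot columns: 1, 3 → 2 pivots.
dim(Col(A)) = number of pivot columns = 2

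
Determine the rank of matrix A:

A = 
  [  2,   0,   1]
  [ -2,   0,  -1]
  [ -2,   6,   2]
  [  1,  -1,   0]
rank(A) = 2

Row reduce:
R2 → R2 + (1)·R1
R3 → R3 + (1)·R1
R4 → R4 - (1/2)·R1
Swap R2 ↔ R3
R4 → R4 + (1/6)·R2
REF = 
  [  2,   0,   1]
  [  0,   6,   3]
  [  0,   0,   0]
  [  0,   0,   0]
Pivot columns: 1, 2 → 2 pivots.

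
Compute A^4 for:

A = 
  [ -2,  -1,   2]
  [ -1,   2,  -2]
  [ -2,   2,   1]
A² = A·A:
A²[1,1] = (-2)(-2) + (-1)(-1) + (2)(-2) = 1
A²[1,2] = (-2)(-1) + (-1)(2) + (2)(2) = 4
A²[1,3] = (-2)(2) + (-1)(-2) + (2)(1) = 0
A²[2,1] = (-1)(-2) + (2)(-1) + (-2)(-2) = 4
A²[2,2] = (-1)(-1) + (2)(2) + (-2)(2) = 1
A²[2,3] = (-1)(2) + (2)(-2) + (-2)(1) = -8
A²[3,1] = (-2)(-2) + (2)(-1) + (1)(-2) = 0
A²[3,2] = (-2)(-1) + (2)(2) + (1)(2) = 8
A²[3,3] = (-2)(2) + (2)(-2) + (1)(1) = -7
A² = 
  [  1,   4,   0]
  [  4,   1,  -8]
  [  0,   8,  -7]

A^3 = A^2·A:
A^3[1,1] = (1)(-2) + (4)(-1) + (0)(-2) = -6
A^3[1,2] = (1)(-1) + (4)(2) + (0)(2) = 7
A^3[1,3] = (1)(2) + (4)(-2) + (0)(1) = -6
A^3[2,1] = (4)(-2) + (1)(-1) + (-8)(-2) = 7
A^3[2,2] = (4)(-1) + (1)(2) + (-8)(2) = -18
A^3[2,3] = (4)(2) + (1)(-2) + (-8)(1) = -2
A^3[3,1] = (0)(-2) + (8)(-1) + (-7)(-2) = 6
A^3[3,2] = (0)(-1) + (8)(2) + (-7)(2) = 2
A^3[3,3] = (0)(2) + (8)(-2) + (-7)(1) = -23
A^3 = 
  [ -6,   7,  -6]
  [  7, -18,  -2]
  [  6,   2, -23]

A^4 = A^3·A:
A^4[1,1] = (-6)(-2) + (7)(-1) + (-6)(-2) = 17
A^4[1,2] = (-6)(-1) + (7)(2) + (-6)(2) = 8
A^4[1,3] = (-6)(2) + (7)(-2) + (-6)(1) = -32
A^4[2,1] = (7)(-2) + (-18)(-1) + (-2)(-2) = 8
A^4[2,2] = (7)(-1) + (-18)(2) + (-2)(2) = -47
A^4[2,3] = (7)(2) + (-18)(-2) + (-2)(1) = 48
A^4[3,1] = (6)(-2) + (2)(-1) + (-23)(-2) = 32
A^4[3,2] = (6)(-1) + (2)(2) + (-23)(2) = -48
A^4[3,3] = (6)(2) + (2)(-2) + (-23)(1) = -15
A^4 = 
  [ 17,   8, -32]
  [  8, -47,  48]
  [ 32, -48, -15]

Therefore
A^4 = 
  [ 17,   8, -32]
  [  8, -47,  48]
  [ 32, -48, -15]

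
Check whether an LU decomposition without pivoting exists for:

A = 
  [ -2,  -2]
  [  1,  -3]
Yes.
A[1,1] = -2 ≠ 0, so Gaussian elimination proceeds without a row swap: multiplier ℓ₂₁ = (1)/(-2) = -1/2, and U[2,2] = -3 - (-1/2)(-2) = -4.
L = 
  [   1,    0]
  [-1/2,    1]
U = 
  [ -2,  -2]
  [  0,  -4]
Check row 2 of LU: [(-1/2)(-2), (-1/2)(-2) + (-4)] = [1, -3] = row 2 of A ✓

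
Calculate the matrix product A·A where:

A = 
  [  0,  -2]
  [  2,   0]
A² = A·A:
A²[1,1] = (0)(0) + (-2)(2) = -4
A²[1,2] = (0)(-2) + (-2)(0) = 0
A²[2,1] = (2)(0) + (0)(2) = 0
A²[2,2] = (2)(-2) + (0)(0) = -4
A² = 
  [ -4,   0]
  [  0,  -4]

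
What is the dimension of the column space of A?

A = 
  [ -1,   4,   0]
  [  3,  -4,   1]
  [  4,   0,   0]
dim(Col(A)) = 3

Row reduce:
R2 → R2 + (3)·R1
R3 → R3 + (4)·R1
R3 → R3 - (2)·R2
REF = 
  [ -1,   4,   0]
  [  0,   8,   1]
  [  0,   0,  -2]
Pivot columns: 1, 2, 3 → 3 pivots.
dim(Col(A)) = number of pivot columns = 3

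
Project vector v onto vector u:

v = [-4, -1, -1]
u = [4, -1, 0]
v·u = (-4)(4) + (-1)(-1) + (-1)(0) = -15
u·u = (4)² + (-1)² + (0)² = 17
proj_u(v) = (v·u / u·u) × u = (-15/17) × u

proj_u(v) = [-60/17, 15/17, 0]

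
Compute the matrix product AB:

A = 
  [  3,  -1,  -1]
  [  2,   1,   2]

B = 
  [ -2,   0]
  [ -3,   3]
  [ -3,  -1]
A is 2×3 and B is 3×2, so AB is 2×2. Each entry is (row of A)·(column of B):
AB[1,1] = (3)(-2) + (-1)(-3) + (-1)(-3) = 0
AB[1,2] = (3)(0) + (-1)(3) + (-1)(-1) = -2
AB[2,1] = (2)(-2) + (1)(-3) + (2)(-3) = -13
AB[2,2] = (2)(0) + (1)(3) + (2)(-1) = 1

AB = 
  [  0,  -2]
  [-13,   1]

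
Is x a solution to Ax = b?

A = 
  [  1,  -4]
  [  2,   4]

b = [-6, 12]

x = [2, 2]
Yes

Ax = [-6, 12] = b ✓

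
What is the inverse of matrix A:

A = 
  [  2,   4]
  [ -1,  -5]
det(A) = (2)(-5) - (4)(-1) = -6
For a 2×2 matrix, A⁻¹ = (1/det(A)) · [[d, -b], [-c, a]]
    = (-1/6) · [[-5, -4], [1, 2]]

A⁻¹ = 
  [ 5/6,  2/3]
  [-1/6, -1/3]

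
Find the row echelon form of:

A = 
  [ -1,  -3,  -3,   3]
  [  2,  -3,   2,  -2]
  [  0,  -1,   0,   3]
Row operations:
R2 → R2 + (2)·R1
R3 → R3 - (1/9)·R2

Resulting echelon form:
REF = 
  [  -1,   -3,   -3,    3]
  [   0,   -9,   -4,    4]
  [   0,    0,  4/9, 23/9]

Rank = 3 (number of non-zero pivot rows).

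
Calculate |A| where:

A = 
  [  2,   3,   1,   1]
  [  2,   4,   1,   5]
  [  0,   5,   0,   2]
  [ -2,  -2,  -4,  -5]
-108

Cofactor expansion along row 1: det(A) = a₁₁M₁₁ - a₁₂M₁₂ + a₁₃M₁₃ - a₁₄M₁₄

M₁₁ = det[[4, 1, 5]; [5, 0, 2]; [-2, -4, -5]]
  = (4)·((0)(-5) - (2)(-4)) - (1)·((5)(-5) - (2)(-2)) + (5)·((5)(-4) - (0)(-2))
  = (4)(8) - (1)(-21) + (5)(-20)
  = -47
M₁₂ = det[[2, 1, 5]; [0, 0, 2]; [-2, -4, -5]]
  = (2)·((0)(-5) - (2)(-4)) - (1)·((0)(-5) - (2)(-2)) + (5)·((0)(-4) - (0)(-2))
  = (2)(8) - (1)(4) + (5)(0)
  = 12
M₁₃ = det[[2, 4, 5]; [0, 5, 2]; [-2, -2, -5]]
  = (2)·((5)(-5) - (2)(-2)) - (4)·((0)(-5) - (2)(-2)) + (5)·((0)(-2) - (5)(-2))
  = (2)(-21) - (4)(4) + (5)(10)
  = -8
M₁₄ = det[[2, 4, 1]; [0, 5, 0]; [-2, -2, -4]]
  = (2)·((5)(-4) - (0)(-2)) - (4)·((0)(-4) - (0)(-2)) + (1)·((0)(-2) - (5)(-2))
  = (2)(-20) - (4)(0) + (1)(10)
  = -30

det(A) = (2)(-47) - (3)(12) + (1)(-8) - (1)(-30) = -108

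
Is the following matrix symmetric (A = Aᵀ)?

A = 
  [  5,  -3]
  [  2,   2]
No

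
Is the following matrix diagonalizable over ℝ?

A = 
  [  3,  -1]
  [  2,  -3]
Yes

tr(A) = 0, det(A) = -7
Characteristic polynomial: λ² - tr(A)λ + det(A) = λ² - 7
λ² - 7 = 0  ⇒  λ = (0 ± √((0)² - 4·(-7)))/2 = (0 ± √(28))/2
  = √7,  -√7
Eigenvalues: √7, -√7  (≈ 2.646, -2.646)
The two irrational eigenvalues are distinct (simple), so each has alg. mult. = geom. mult. = 1.
Sum of geometric multiplicities equals n, so A has n independent eigenvectors.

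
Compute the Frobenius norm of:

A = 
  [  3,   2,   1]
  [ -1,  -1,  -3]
||A||_F = 5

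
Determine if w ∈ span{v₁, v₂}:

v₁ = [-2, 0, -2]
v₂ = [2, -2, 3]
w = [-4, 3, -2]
No

Form the augmented matrix and row-reduce:
[v₁|v₂|w] = 
  [ -2,   2,  -4]
  [  0,  -2,   3]
  [ -2,   3,  -2]
R3 → R3 - (1)·R1
R3 → R3 + (1/2)·R2
REF = 
  [ -2,   2,  -4]
  [  0,  -2,   3]
  [  0,   0, 7/2]

Row 3 reads [0 0 | 7/2], i.e. 0 = 7/2, so the system is inconsistent and w ∉ span{v₁, v₂}.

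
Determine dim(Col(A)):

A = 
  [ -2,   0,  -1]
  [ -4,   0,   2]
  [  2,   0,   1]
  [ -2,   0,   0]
Row reduce:
R2 → R2 - (2)·R1
R3 → R3 + (1)·R1
R4 → R4 - (1)·R1
R4 → R4 - (1/4)·R2
REF = 
  [ -2,   0,  -1]
  [  0,   0,   4]
  [  0,   0,   0]
  [  0,   0,   0]
Pivot columns: 1, 3 → 2 pivots.
dim(Col(A)) = number of pivot columns = 2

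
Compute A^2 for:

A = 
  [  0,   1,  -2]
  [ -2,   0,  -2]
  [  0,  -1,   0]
A² = A·A:
A²[1,1] = (0)(0) + (1)(-2) + (-2)(0) = -2
A²[1,2] = (0)(1) + (1)(0) + (-2)(-1) = 2
A²[1,3] = (0)(-2) + (1)(-2) + (-2)(0) = -2
A²[2,1] = (-2)(0) + (0)(-2) + (-2)(0) = 0
A²[2,2] = (-2)(1) + (0)(0) + (-2)(-1) = 0
A²[2,3] = (-2)(-2) + (0)(-2) + (-2)(0) = 4
A²[3,1] = (0)(0) + (-1)(-2) + (0)(0) = 2
A²[3,2] = (0)(1) + (-1)(0) + (0)(-1) = 0
A²[3,3] = (0)(-2) + (-1)(-2) + (0)(0) = 2
A² = 
  [ -2,   2,  -2]
  [  0,   0,   4]
  [  2,   0,   2]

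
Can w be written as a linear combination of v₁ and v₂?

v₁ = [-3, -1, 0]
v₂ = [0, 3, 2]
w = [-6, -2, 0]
Yes

Form the augmented matrix and row-reduce:
[v₁|v₂|w] = 
  [ -3,   0,  -6]
  [ -1,   3,  -2]
  [  0,   2,   0]
R2 → R2 - (1/3)·R1
R3 → R3 - (2/3)·R2
REF = 
  [ -3,   0,  -6]
  [  0,   3,   0]
  [  0,   0,   0]

No row of the form [0 0 | nonzero], so the system is consistent. Back-substitution gives c₁ = 2, c₂ = 0: w = (2)·v₁ + (0)·v₂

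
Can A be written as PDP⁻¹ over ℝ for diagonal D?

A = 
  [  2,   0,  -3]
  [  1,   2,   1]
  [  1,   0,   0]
No

Characteristic polynomial: det(λI - A) = λ³ - 4λ² + 7λ - 6
Testing integer divisors of the constant term: p(2) = 0, so (λ - 2) is a factor:
p(λ) = (λ - 2)(λ² - 2λ + 3)
λ² - 2λ + 3 = 0  ⇒  λ = (2 ± √((-2)² - 4·(3)))/2 = (2 ± √(-8))/2
  = 1 + i√2,  1 - i√2
Eigenvalues: 2, 1 + i√2, 1 - i√2  (≈ 2, 1 + 1.414i, 1 - 1.414i)
Has complex eigenvalues (not diagonalizable over ℝ).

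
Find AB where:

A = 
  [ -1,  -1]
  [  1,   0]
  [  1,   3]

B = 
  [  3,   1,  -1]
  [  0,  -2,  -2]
AB = 
  [ -3,   1,   3]
  [  3,   1,  -1]
  [  3,  -5,  -7]

A is 3×2 and B is 2×3, so AB is 3×3. Each entry is (row of A)·(column of B):
AB[1,1] = (-1)(3) + (-1)(0) = -3
AB[1,2] = (-1)(1) + (-1)(-2) = 1
AB[1,3] = (-1)(-1) + (-1)(-2) = 3
AB[2,1] = (1)(3) + (0)(0) = 3
AB[2,2] = (1)(1) + (0)(-2) = 1
AB[2,3] = (1)(-1) + (0)(-2) = -1
AB[3,1] = (1)(3) + (3)(0) = 3
AB[3,2] = (1)(1) + (3)(-2) = -5
AB[3,3] = (1)(-1) + (3)(-2) = -7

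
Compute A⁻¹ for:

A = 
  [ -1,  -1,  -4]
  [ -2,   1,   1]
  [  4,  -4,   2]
det(A) = (-1)·((1)(2) - (1)(-4)) - (-1)·((-2)(2) - (1)(4)) + (-4)·((-2)(-4) - (1)(4))
  = (-1)(6) - (-1)(-8) + (-4)(4)
  = -30
det(A) = -30 ≠ 0, so A is invertible.

Cofactors Cᵢⱼ = (-1)ⁱ⁺ʲ·Mᵢⱼ:
C = 
  [  6,   8,   4]
  [ 18,  14,  -8]
  [  3,   9,  -3]

adj(A) = Cᵀ:
adj(A) = 
  [  6,  18,   3]
  [  8,  14,   9]
  [  4,  -8,  -3]

A⁻¹ = (-1/30) · adj(A):
A⁻¹ = 
  [ -1/5,  -3/5, -1/10]
  [-4/15, -7/15, -3/10]
  [-2/15,  4/15,  1/10]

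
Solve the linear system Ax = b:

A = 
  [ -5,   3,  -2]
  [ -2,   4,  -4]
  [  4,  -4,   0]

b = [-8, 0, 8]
Row reduce the augmented matrix [A|b]:
R2 → R2 - (2/5)·R1
R3 → R3 + (4/5)·R1
R3 → R3 + (4/7)·R2
REF = 
  [   -5,     3,    -2,    -8]
  [    0,  14/5, -16/5,  16/5]
  [    0,     0, -24/7,  24/7]

Back-substitution:
x₃ = (24/7) / (-24/7) = -1
x₂ = (16/5 - (-16/5)(-1)) / (14/5) = 0
x₁ = (-8 - (3)(0) - (-2)(-1)) / (-5) = 2

x = [2, 0, -1]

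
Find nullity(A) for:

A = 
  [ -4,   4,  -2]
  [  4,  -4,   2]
nullity(A) = 2

Row reduce:
R2 → R2 + (1)·R1
REF = 
  [ -4,   4,  -2]
  [  0,   0,   0]
Pivot columns: 1 → 1 pivot.
rank(A) = 1, so nullity(A) = 3 - 1 = 2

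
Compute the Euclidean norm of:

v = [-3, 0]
3

||v||₂ = √((-3)² + (0)²) = √9 = 3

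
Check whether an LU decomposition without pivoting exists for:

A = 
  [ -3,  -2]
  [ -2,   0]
Yes.
A[1,1] = -3 ≠ 0, so Gaussian elimination proceeds without a row swap: multiplier ℓ₂₁ = (-2)/(-3) = 2/3, and U[2,2] = 0 - (2/3)(-2) = 4/3.
L = 
  [  1,   0]
  [2/3,   1]
U = 
  [ -3,  -2]
  [  0, 4/3]
Check row 2 of LU: [(2/3)(-3), (2/3)(-2) + (4/3)] = [-2, 0] = row 2 of A ✓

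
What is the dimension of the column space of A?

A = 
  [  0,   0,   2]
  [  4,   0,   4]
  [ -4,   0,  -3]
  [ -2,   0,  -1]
dim(Col(A)) = 2

Row reduce:
Swap R1 ↔ R2
R3 → R3 + (1)·R1
R4 → R4 + (1/2)·R1
R3 → R3 - (1/2)·R2
R4 → R4 - (1/2)·R2
REF = 
  [  4,   0,   4]
  [  0,   0,   2]
  [  0,   0,   0]
  [  0,   0,   0]
Pivot columns: 1, 3 → 2 pivots.
dim(Col(A)) = number of pivot columns = 2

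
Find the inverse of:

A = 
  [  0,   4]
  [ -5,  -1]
det(A) = (0)(-1) - (4)(-5) = 20
For a 2×2 matrix, A⁻¹ = (1/det(A)) · [[d, -b], [-c, a]]
    = (1/20) · [[-1, -4], [5, 0]]

A⁻¹ = 
  [-1/20,  -1/5]
  [  1/4,     0]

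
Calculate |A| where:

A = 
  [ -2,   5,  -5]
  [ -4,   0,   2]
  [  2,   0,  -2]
Cofactor expansion along row 1:
det(A) = (-2)·((0)(-2) - (2)(0)) - (5)·((-4)(-2) - (2)(2)) + (-5)·((-4)(0) - (0)(2))
  = (-2)(0) - (5)(4) + (-5)(0)
  = -20

det(A) = -20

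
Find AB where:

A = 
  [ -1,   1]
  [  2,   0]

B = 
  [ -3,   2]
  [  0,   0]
AB = 
  [  3,  -2]
  [ -6,   4]

A is 2×2 and B is 2×2, so AB is 2×2. Each entry is (row of A)·(column of B):
AB[1,1] = (-1)(-3) + (1)(0) = 3
AB[1,2] = (-1)(2) + (1)(0) = -2
AB[2,1] = (2)(-3) + (0)(0) = -6
AB[2,2] = (2)(2) + (0)(0) = 4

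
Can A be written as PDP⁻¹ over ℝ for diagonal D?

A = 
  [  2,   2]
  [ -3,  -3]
Yes

tr(A) = -1, det(A) = 0
Characteristic polynomial: λ² - tr(A)λ + det(A) = λ² + λ
λ² + λ = λ(λ + 1)
Eigenvalues: 0, -1
λ=-1: alg. mult. = 1, geom. mult. = 2 - rank(A - (-1)I) = 2 - 1 = 1
λ=0: alg. mult. = 1, geom. mult. = 2 - rank(A - (0)I) = 2 - 1 = 1
Sum of geometric multiplicities equals n, so A has n independent eigenvectors.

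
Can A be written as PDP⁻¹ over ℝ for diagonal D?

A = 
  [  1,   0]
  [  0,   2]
Yes

tr(A) = 3, det(A) = 2
Characteristic polynomial: λ² - tr(A)λ + det(A) = λ² - 3λ + 2
λ² - 3λ + 2 = (λ - 1)(λ - 2)
Eigenvalues: 2, 1
λ=1: alg. mult. = 1, geom. mult. = 2 - rank(A - (1)I) = 2 - 1 = 1
λ=2: alg. mult. = 1, geom. mult. = 2 - rank(A - (2)I) = 2 - 1 = 1
Sum of geometric multiplicities equals n, so A has n independent eigenvectors.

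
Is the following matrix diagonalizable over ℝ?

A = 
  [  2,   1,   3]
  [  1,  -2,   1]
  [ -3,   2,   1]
No

Characteristic polynomial: det(λI - A) = λ³ - λ² + 2λ + 24
By the rational root theorem any rational root is an integer dividing 24; none of those is a root, so p(λ) has no rational roots and hence (being an irreducible cubic) no repeated roots.
Discriminant of the cubic: Δ = -16348
Δ < 0 ⇒ one real eigenvalue and a complex-conjugate pair: λ ≈ 1.692 + 2.684i, 1.692 - 2.684i, -2.384
Has complex eigenvalues (not diagonalizable over ℝ).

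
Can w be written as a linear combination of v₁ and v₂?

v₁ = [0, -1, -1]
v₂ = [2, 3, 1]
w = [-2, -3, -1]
Yes

Form the augmented matrix and row-reduce:
[v₁|v₂|w] = 
  [  0,   2,  -2]
  [ -1,   3,  -3]
  [ -1,   1,  -1]
Swap R1 ↔ R2
R3 → R3 - (1)·R1
R3 → R3 + (1)·R2
REF = 
  [ -1,   3,  -3]
  [  0,   2,  -2]
  [  0,   0,   0]

No row of the form [0 0 | nonzero], so the system is consistent. Back-substitution gives c₁ = 0, c₂ = -1: w = (0)·v₁ + (-1)·v₂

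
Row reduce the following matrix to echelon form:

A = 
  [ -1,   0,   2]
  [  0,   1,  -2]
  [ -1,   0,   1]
Row operations:
R3 → R3 - (1)·R1

Resulting echelon form:
REF = 
  [ -1,   0,   2]
  [  0,   1,  -2]
  [  0,   0,  -1]

Rank = 3 (number of non-zero pivot rows).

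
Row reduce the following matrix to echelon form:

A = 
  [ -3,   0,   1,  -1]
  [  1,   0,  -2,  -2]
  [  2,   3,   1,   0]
Row operations:
R2 → R2 + (1/3)·R1
R3 → R3 + (2/3)·R1
Swap R2 ↔ R3

Resulting echelon form:
REF = 
  [  -3,    0,    1,   -1]
  [   0,    3,  5/3, -2/3]
  [   0,    0, -5/3, -7/3]

Rank = 3 (number of non-zero pivot rows).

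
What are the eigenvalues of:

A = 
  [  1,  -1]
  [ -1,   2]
λ = (3 + √5)/2, (3 - √5)/2  (≈ 2.618, 0.382)

tr(A) = 3, det(A) = 1
Characteristic polynomial: λ² - tr(A)λ + det(A) = λ² - 3λ + 1
λ² - 3λ + 1 = 0  ⇒  λ = (3 ± √((-3)² - 4·(1)))/2 = (3 ± √(5))/2
  = (3 + √5)/2,  (3 - √5)/2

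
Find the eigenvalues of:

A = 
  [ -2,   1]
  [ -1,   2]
tr(A) = 0, det(A) = -3
Characteristic polynomial: λ² - tr(A)λ + det(A) = λ² - 3
λ² - 3 = 0  ⇒  λ = (0 ± √((0)² - 4·(-3)))/2 = (0 ± √(12))/2
  = √3,  -√3

λ = √3, -√3  (≈ 1.732, -1.732)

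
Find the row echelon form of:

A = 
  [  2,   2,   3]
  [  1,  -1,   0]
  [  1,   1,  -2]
Row operations:
R2 → R2 - (1/2)·R1
R3 → R3 - (1/2)·R1

Resulting echelon form:
REF = 
  [   2,    2,    3]
  [   0,   -2, -3/2]
  [   0,    0, -7/2]

Rank = 3 (number of non-zero pivot rows).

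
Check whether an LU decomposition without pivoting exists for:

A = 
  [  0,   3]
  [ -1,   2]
No.
A[1,1] = 0 but A[2,1] = -1 ≠ 0. Any LU with L unit lower triangular has (LU)[1,1] = U[1,1] and (LU)[2,1] = L[2,1]·U[1,1]; matching A forces U[1,1] = 0, which then forces (LU)[2,1] = 0 ≠ -1. A row swap (pivoting) is required.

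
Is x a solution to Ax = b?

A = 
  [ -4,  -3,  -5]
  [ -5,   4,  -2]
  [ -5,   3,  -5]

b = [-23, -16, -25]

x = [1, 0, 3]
No

Ax = [-19, -11, -20] ≠ b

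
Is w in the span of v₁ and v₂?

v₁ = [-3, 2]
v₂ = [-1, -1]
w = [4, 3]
Yes

Form the augmented matrix and row-reduce:
[v₁|v₂|w] = 
  [ -3,  -1,   4]
  [  2,  -1,   3]
R2 → R2 + (2/3)·R1
REF = 
  [  -3,   -1,    4]
  [   0, -5/3, 17/3]

No row of the form [0 0 | nonzero], so the system is consistent. Back-substitution gives c₁ = -1/5, c₂ = -17/5: w = (-1/5)·v₁ + (-17/5)·v₂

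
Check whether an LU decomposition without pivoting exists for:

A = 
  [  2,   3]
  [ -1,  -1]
Yes.
A[1,1] = 2 ≠ 0, so Gaussian elimination proceeds without a row swap: multiplier ℓ₂₁ = (-1)/(2) = -1/2, and U[2,2] = -1 - (-1/2)(3) = 1/2.
L = 
  [   1,    0]
  [-1/2,    1]
U = 
  [  2,   3]
  [  0, 1/2]
Check row 2 of LU: [(-1/2)(2), (-1/2)(3) + (1/2)] = [-1, -1] = row 2 of A ✓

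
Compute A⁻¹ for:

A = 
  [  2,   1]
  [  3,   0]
det(A) = (2)(0) - (1)(3) = -3
For a 2×2 matrix, A⁻¹ = (1/det(A)) · [[d, -b], [-c, a]]
    = (-1/3) · [[0, -1], [-3, 2]]

A⁻¹ = 
  [   0,  1/3]
  [   1, -2/3]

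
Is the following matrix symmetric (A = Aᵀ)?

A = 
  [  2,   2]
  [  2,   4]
Yes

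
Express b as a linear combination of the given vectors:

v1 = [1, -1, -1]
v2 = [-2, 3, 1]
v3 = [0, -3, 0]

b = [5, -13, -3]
c1 = 1, c2 = -2, c3 = 2

b = 1·v1 + -2·v2 + 2·v3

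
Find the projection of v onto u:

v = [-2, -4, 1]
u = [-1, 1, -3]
proj_u(v) = [5/11, -5/11, 15/11]

v·u = (-2)(-1) + (-4)(1) + (1)(-3) = -5
u·u = (-1)² + (1)² + (-3)² = 11
proj_u(v) = (v·u / u·u) × u = (-5/11) × u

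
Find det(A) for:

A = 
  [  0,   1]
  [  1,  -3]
-1

For a 2×2 matrix, det = ad - bc = (0)(-3) - (1)(1) = -1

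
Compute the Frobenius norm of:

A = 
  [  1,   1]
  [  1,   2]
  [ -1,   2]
||A||_F = 3.464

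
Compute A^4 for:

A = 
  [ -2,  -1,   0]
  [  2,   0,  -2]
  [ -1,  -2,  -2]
A² = A·A:
A²[1,1] = (-2)(-2) + (-1)(2) + (0)(-1) = 2
A²[1,2] = (-2)(-1) + (-1)(0) + (0)(-2) = 2
A²[1,3] = (-2)(0) + (-1)(-2) + (0)(-2) = 2
A²[2,1] = (2)(-2) + (0)(2) + (-2)(-1) = -2
A²[2,2] = (2)(-1) + (0)(0) + (-2)(-2) = 2
A²[2,3] = (2)(0) + (0)(-2) + (-2)(-2) = 4
A²[3,1] = (-1)(-2) + (-2)(2) + (-2)(-1) = 0
A²[3,2] = (-1)(-1) + (-2)(0) + (-2)(-2) = 5
A²[3,3] = (-1)(0) + (-2)(-2) + (-2)(-2) = 8
A² = 
  [  2,   2,   2]
  [ -2,   2,   4]
  [  0,   5,   8]

A^3 = A^2·A:
A^3[1,1] = (2)(-2) + (2)(2) + (2)(-1) = -2
A^3[1,2] = (2)(-1) + (2)(0) + (2)(-2) = -6
A^3[1,3] = (2)(0) + (2)(-2) + (2)(-2) = -8
A^3[2,1] = (-2)(-2) + (2)(2) + (4)(-1) = 4
A^3[2,2] = (-2)(-1) + (2)(0) + (4)(-2) = -6
A^3[2,3] = (-2)(0) + (2)(-2) + (4)(-2) = -12
A^3[3,1] = (0)(-2) + (5)(2) + (8)(-1) = 2
A^3[3,2] = (0)(-1) + (5)(0) + (8)(-2) = -16
A^3[3,3] = (0)(0) + (5)(-2) + (8)(-2) = -26
A^3 = 
  [ -2,  -6,  -8]
  [  4,  -6, -12]
  [  2, -16, -26]

A^4 = A^3·A:
A^4[1,1] = (-2)(-2) + (-6)(2) + (-8)(-1) = 0
A^4[1,2] = (-2)(-1) + (-6)(0) + (-8)(-2) = 18
A^4[1,3] = (-2)(0) + (-6)(-2) + (-8)(-2) = 28
A^4[2,1] = (4)(-2) + (-6)(2) + (-12)(-1) = -8
A^4[2,2] = (4)(-1) + (-6)(0) + (-12)(-2) = 20
A^4[2,3] = (4)(0) + (-6)(-2) + (-12)(-2) = 36
A^4[3,1] = (2)(-2) + (-16)(2) + (-26)(-1) = -10
A^4[3,2] = (2)(-1) + (-16)(0) + (-26)(-2) = 50
A^4[3,3] = (2)(0) + (-16)(-2) + (-26)(-2) = 84
A^4 = 
  [  0,  18,  28]
  [ -8,  20,  36]
  [-10,  50,  84]

Therefore
A^4 = 
  [  0,  18,  28]
  [ -8,  20,  36]
  [-10,  50,  84]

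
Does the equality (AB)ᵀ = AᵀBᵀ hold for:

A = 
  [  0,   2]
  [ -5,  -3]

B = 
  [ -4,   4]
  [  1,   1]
No

(AB)ᵀ = 
  [  2,  17]
  [  2, -23]

AᵀBᵀ = 
  [-20,  -5]
  [-20,  -1]

The two matrices differ, so (AB)ᵀ ≠ AᵀBᵀ in general. The correct identity is (AB)ᵀ = BᵀAᵀ.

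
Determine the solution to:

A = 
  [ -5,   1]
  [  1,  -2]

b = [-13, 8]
Row reduce the augmented matrix [A|b]:
R2 → R2 + (1/5)·R1
REF = 
  [  -5,    1,  -13]
  [   0, -9/5, 27/5]

Back-substitution:
x₂ = (27/5) / (-9/5) = -3
x₁ = (-13 - (1)(-3)) / (-5) = 2

x = [2, -3]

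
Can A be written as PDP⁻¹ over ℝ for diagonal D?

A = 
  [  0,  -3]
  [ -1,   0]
Yes

tr(A) = 0, det(A) = -3
Characteristic polynomial: λ² - tr(A)λ + det(A) = λ² - 3
λ² - 3 = 0  ⇒  λ = (0 ± √((0)² - 4·(-3)))/2 = (0 ± √(12))/2
  = √3,  -√3
Eigenvalues: √3, -√3  (≈ 1.732, -1.732)
The two irrational eigenvalues are distinct (simple), so each has alg. mult. = geom. mult. = 1.
Sum of geometric multiplicities equals n, so A has n independent eigenvectors.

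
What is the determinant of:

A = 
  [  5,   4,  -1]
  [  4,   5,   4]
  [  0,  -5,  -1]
111

Cofactor expansion along row 1:
det(A) = (5)·((5)(-1) - (4)(-5)) - (4)·((4)(-1) - (4)(0)) + (-1)·((4)(-5) - (5)(0))
  = (5)(15) - (4)(-4) + (-1)(-20)
  = 111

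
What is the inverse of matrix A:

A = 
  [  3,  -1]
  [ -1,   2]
det(A) = (3)(2) - (-1)(-1) = 5
For a 2×2 matrix, A⁻¹ = (1/det(A)) · [[d, -b], [-c, a]]
    = (1/5) · [[2, 1], [1, 3]]

A⁻¹ = 
  [2/5, 1/5]
  [1/5, 3/5]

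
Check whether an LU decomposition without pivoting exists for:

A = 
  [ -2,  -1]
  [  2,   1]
Yes.
A[1,1] = -2 ≠ 0, so Gaussian elimination proceeds without a row swap: multiplier ℓ₂₁ = (2)/(-2) = -1, and U[2,2] = 1 - (-1)(-1) = 0.
L = 
  [  1,   0]
  [ -1,   1]
U = 
  [ -2,  -1]
  [  0,   0]
Check row 2 of LU: [(-1)(-2), (-1)(-1) + 0] = [2, 1] = row 2 of A ✓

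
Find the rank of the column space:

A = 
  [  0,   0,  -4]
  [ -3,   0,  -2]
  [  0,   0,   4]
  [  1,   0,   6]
Row reduce:
Swap R1 ↔ R2
R4 → R4 + (1/3)·R1
R3 → R3 + (1)·R2
R4 → R4 + (4/3)·R2
REF = 
  [ -3,   0,  -2]
  [  0,   0,  -4]
  [  0,   0,   0]
  [  0,   0,   0]
Pivot columns: 1, 3 → 2 pivots.
dim(Col(A)) = number of pivot columns = 2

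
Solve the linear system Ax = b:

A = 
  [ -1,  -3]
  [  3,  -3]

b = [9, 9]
Row reduce the augmented matrix [A|b]:
R2 → R2 + (3)·R1
REF = 
  [ -1,  -3,   9]
  [  0, -12,  36]

Back-substitution:
x₂ = 36 / (-12) = -3
x₁ = (9 - (-3)(-3)) / (-1) = 0

x = [0, -3]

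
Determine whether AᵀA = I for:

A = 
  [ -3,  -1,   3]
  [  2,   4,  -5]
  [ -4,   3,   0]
No

AᵀA = 
  [ 29,  -1, -19]
  [ -1,  26, -23]
  [-19, -23,  34]
≠ I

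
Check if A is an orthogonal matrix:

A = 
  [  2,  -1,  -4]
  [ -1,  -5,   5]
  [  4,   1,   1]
No

AᵀA = 
  [ 21,   7,  -9]
  [  7,  27, -20]
  [ -9, -20,  42]
≠ I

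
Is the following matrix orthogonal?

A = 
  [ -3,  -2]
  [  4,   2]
No

AᵀA = 
  [ 25,  14]
  [ 14,   8]
≠ I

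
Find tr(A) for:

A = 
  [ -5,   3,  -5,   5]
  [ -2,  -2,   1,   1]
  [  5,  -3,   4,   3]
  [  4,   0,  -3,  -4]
-7

tr(A) = -5 + -2 + 4 + -4 = -7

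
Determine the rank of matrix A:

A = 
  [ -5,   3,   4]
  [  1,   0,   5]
rank(A) = 2

Row reduce:
R2 → R2 + (1/5)·R1
REF = 
  [  -5,    3,    4]
  [   0,  3/5, 29/5]
Pivot columns: 1, 2 → 2 pivots.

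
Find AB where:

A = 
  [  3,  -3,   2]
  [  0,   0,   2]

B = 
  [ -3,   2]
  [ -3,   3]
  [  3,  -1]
A is 2×3 and B is 3×2, so AB is 2×2. Each entry is (row of A)·(column of B):
AB[1,1] = (3)(-3) + (-3)(-3) + (2)(3) = 6
AB[1,2] = (3)(2) + (-3)(3) + (2)(-1) = -5
AB[2,1] = (0)(-3) + (0)(-3) + (2)(3) = 6
AB[2,2] = (0)(2) + (0)(3) + (2)(-1) = -2

AB = 
  [  6,  -5]
  [  6,  -2]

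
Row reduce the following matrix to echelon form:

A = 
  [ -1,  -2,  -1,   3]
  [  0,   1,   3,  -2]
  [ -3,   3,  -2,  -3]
Row operations:
R3 → R3 - (3)·R1
R3 → R3 - (9)·R2

Resulting echelon form:
REF = 
  [ -1,  -2,  -1,   3]
  [  0,   1,   3,  -2]
  [  0,   0, -26,   6]

Rank = 3 (number of non-zero pivot rows).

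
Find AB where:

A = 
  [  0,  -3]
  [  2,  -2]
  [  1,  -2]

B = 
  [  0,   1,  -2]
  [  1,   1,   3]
AB = 
  [ -3,  -3,  -9]
  [ -2,   0, -10]
  [ -2,  -1,  -8]

A is 3×2 and B is 2×3, so AB is 3×3. Each entry is (row of A)·(column of B):
AB[1,1] = (0)(0) + (-3)(1) = -3
AB[1,2] = (0)(1) + (-3)(1) = -3
AB[1,3] = (0)(-2) + (-3)(3) = -9
AB[2,1] = (2)(0) + (-2)(1) = -2
AB[2,2] = (2)(1) + (-2)(1) = 0
AB[2,3] = (2)(-2) + (-2)(3) = -10
AB[3,1] = (1)(0) + (-2)(1) = -2
AB[3,2] = (1)(1) + (-2)(1) = -1
AB[3,3] = (1)(-2) + (-2)(3) = -8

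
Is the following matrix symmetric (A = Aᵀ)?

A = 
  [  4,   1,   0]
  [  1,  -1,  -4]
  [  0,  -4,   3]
Yes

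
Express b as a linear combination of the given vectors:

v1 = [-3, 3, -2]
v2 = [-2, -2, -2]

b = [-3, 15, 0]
c1 = 3, c2 = -3

b = 3·v1 + -3·v2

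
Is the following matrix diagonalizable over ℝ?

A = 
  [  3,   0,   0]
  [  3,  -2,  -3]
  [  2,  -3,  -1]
Yes

Characteristic polynomial: det(λI - A) = λ³ - 16λ + 21
Testing integer divisors of the constant term: p(3) = 0, so (λ - 3) is a factor:
p(λ) = (λ - 3)(λ² + 3λ - 7)
λ² + 3λ - 7 = 0  ⇒  λ = (-3 ± √((3)² - 4·(-7)))/2 = (-3 ± √(37))/2
  = (-3 + √37)/2,  (-3 - √37)/2
Eigenvalues: 3, (-3 + √37)/2, (-3 - √37)/2  (≈ 3, 1.541, -4.541)
The two irrational eigenvalues are distinct (simple), so each has alg. mult. = geom. mult. = 1.
λ=3: alg. mult. = 1, geom. mult. = 3 - rank(A - (3)I) = 3 - 2 = 1
Sum of geometric multiplicities equals n, so A has n independent eigenvectors.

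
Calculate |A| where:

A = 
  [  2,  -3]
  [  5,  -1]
13

For a 2×2 matrix, det = ad - bc = (2)(-1) - (-3)(5) = 13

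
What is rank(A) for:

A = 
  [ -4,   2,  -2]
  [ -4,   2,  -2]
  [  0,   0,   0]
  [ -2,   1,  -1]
rank(A) = 1

Row reduce:
R2 → R2 - (1)·R1
R4 → R4 - (1/2)·R1
REF = 
  [ -4,   2,  -2]
  [  0,   0,   0]
  [  0,   0,   0]
  [  0,   0,   0]
Pivot columns: 1 → 1 pivot.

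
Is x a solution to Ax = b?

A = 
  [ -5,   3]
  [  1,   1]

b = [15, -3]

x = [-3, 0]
Yes

Ax = [15, -3] = b ✓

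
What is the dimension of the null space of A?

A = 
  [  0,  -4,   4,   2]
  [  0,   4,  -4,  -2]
nullity(A) = 3

Row reduce:
R2 → R2 + (1)·R1
REF = 
  [  0,  -4,   4,   2]
  [  0,   0,   0,   0]
Pivot columns: 2 → 1 pivot.
rank(A) = 1, so nullity(A) = 4 - 1 = 3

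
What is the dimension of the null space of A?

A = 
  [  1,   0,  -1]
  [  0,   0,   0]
nullity(A) = 2

Row reduce:
(no row operations needed)
REF = 
  [  1,   0,  -1]
  [  0,   0,   0]
Pivot columns: 1 → 1 pivot.
rank(A) = 1, so nullity(A) = 3 - 1 = 2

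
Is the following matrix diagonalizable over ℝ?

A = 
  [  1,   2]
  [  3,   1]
Yes

tr(A) = 2, det(A) = -5
Characteristic polynomial: λ² - tr(A)λ + det(A) = λ² - 2λ - 5
λ² - 2λ - 5 = 0  ⇒  λ = (2 ± √((-2)² - 4·(-5)))/2 = (2 ± √(24))/2
  = 1 + √6,  1 - √6
Eigenvalues: 1 + √6, 1 - √6  (≈ 3.449, -1.449)
The two irrational eigenvalues are distinct (simple), so each has alg. mult. = geom. mult. = 1.
Sum of geometric multiplicities equals n, so A has n independent eigenvectors.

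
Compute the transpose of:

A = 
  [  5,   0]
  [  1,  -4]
Aᵀ = 
  [  5,   1]
  [  0,  -4]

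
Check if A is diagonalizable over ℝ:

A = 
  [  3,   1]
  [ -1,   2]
No

tr(A) = 5, det(A) = 7
Characteristic polynomial: λ² - tr(A)λ + det(A) = λ² - 5λ + 7
λ² - 5λ + 7 = 0  ⇒  λ = (5 ± √((-5)² - 4·(7)))/2 = (5 ± √(-3))/2
  = (5 + i√3)/2,  (5 - i√3)/2
Eigenvalues: (5 + i√3)/2, (5 - i√3)/2  (≈ 2.5 + 0.866i, 2.5 - 0.866i)
Has complex eigenvalues (not diagonalizable over ℝ).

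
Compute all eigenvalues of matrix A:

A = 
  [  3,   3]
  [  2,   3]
λ = 3 + √6, 3 - √6  (≈ 5.449, 0.5505)

tr(A) = 6, det(A) = 3
Characteristic polynomial: λ² - tr(A)λ + det(A) = λ² - 6λ + 3
λ² - 6λ + 3 = 0  ⇒  λ = (6 ± √((-6)² - 4·(3)))/2 = (6 ± √(24))/2
  = 3 + √6,  3 - √6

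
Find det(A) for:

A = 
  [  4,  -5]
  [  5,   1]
29

For a 2×2 matrix, det = ad - bc = (4)(1) - (-5)(5) = 29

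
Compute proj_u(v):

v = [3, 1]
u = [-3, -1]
proj_u(v) = [3, 1]

v·u = (3)(-3) + (1)(-1) = -10
u·u = (-3)² + (-1)² = 10
proj_u(v) = (v·u / u·u) × u = (-10/10) × u = (-1) × u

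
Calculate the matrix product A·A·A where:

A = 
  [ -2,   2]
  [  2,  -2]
A² = A·A:
A²[1,1] = (-2)(-2) + (2)(2) = 8
A²[1,2] = (-2)(2) + (2)(-2) = -8
A²[2,1] = (2)(-2) + (-2)(2) = -8
A²[2,2] = (2)(2) + (-2)(-2) = 8
A² = 
  [  8,  -8]
  [ -8,   8]

A^3 = A^2·A:
A^3[1,1] = (8)(-2) + (-8)(2) = -32
A^3[1,2] = (8)(2) + (-8)(-2) = 32
A^3[2,1] = (-8)(-2) + (8)(2) = 32
A^3[2,2] = (-8)(2) + (8)(-2) = -32
A^3 = 
  [-32,  32]
  [ 32, -32]

Therefore
A^3 = 
  [-32,  32]
  [ 32, -32]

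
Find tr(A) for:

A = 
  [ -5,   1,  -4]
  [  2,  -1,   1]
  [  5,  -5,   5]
-1

tr(A) = -5 + -1 + 5 = -1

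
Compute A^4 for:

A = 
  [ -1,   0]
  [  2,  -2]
A² = A·A:
A²[1,1] = (-1)(-1) + (0)(2) = 1
A²[1,2] = (-1)(0) + (0)(-2) = 0
A²[2,1] = (2)(-1) + (-2)(2) = -6
A²[2,2] = (2)(0) + (-2)(-2) = 4
A² = 
  [  1,   0]
  [ -6,   4]

A^3 = A^2·A:
A^3[1,1] = (1)(-1) + (0)(2) = -1
A^3[1,2] = (1)(0) + (0)(-2) = 0
A^3[2,1] = (-6)(-1) + (4)(2) = 14
A^3[2,2] = (-6)(0) + (4)(-2) = -8
A^3 = 
  [ -1,   0]
  [ 14,  -8]

A^4 = A^3·A:
A^4[1,1] = (-1)(-1) + (0)(2) = 1
A^4[1,2] = (-1)(0) + (0)(-2) = 0
A^4[2,1] = (14)(-1) + (-8)(2) = -30
A^4[2,2] = (14)(0) + (-8)(-2) = 16
A^4 = 
  [  1,   0]
  [-30,  16]

Therefore
A^4 = 
  [  1,   0]
  [-30,  16]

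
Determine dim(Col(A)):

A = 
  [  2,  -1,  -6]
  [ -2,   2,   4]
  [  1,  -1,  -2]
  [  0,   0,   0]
Row reduce:
R2 → R2 + (1)·R1
R3 → R3 - (1/2)·R1
R3 → R3 + (1/2)·R2
REF = 
  [  2,  -1,  -6]
  [  0,   1,  -2]
  [  0,   0,   0]
  [  0,   0,   0]
Pivot columns: 1, 2 → 2 pivots.
dim(Col(A)) = number of pivot columns = 2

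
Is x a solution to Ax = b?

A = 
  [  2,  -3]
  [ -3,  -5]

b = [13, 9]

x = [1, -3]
No

Ax = [11, 12] ≠ b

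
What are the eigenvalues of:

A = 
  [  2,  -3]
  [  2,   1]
λ = (3 + i√23)/2, (3 - i√23)/2  (≈ 1.5 + 2.398i, 1.5 - 2.398i)

tr(A) = 3, det(A) = 8
Characteristic polynomial: λ² - tr(A)λ + det(A) = λ² - 3λ + 8
λ² - 3λ + 8 = 0  ⇒  λ = (3 ± √((-3)² - 4·(8)))/2 = (3 ± √(-23))/2
  = (3 + i√23)/2,  (3 - i√23)/2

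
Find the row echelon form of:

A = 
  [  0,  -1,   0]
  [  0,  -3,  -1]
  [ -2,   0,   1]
Row operations:
Swap R1 ↔ R3
R3 → R3 - (1/3)·R2

Resulting echelon form:
REF = 
  [ -2,   0,   1]
  [  0,  -3,  -1]
  [  0,   0, 1/3]

Rank = 3 (number of non-zero pivot rows).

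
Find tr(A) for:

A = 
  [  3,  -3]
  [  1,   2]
5

tr(A) = 3 + 2 = 5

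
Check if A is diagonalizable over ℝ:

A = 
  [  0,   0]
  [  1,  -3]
Yes

tr(A) = -3, det(A) = 0
Characteristic polynomial: λ² - tr(A)λ + det(A) = λ² + 3λ
λ² + 3λ = λ(λ + 3)
Eigenvalues: 0, -3
λ=-3: alg. mult. = 1, geom. mult. = 2 - rank(A - (-3)I) = 2 - 1 = 1
λ=0: alg. mult. = 1, geom. mult. = 2 - rank(A - (0)I) = 2 - 1 = 1
Sum of geometric multiplicities equals n, so A has n independent eigenvectors.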